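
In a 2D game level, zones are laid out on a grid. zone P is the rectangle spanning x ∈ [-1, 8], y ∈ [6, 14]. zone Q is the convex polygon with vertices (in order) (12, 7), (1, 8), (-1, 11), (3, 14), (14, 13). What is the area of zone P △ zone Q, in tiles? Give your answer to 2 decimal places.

56.82

|zone P| = 72, |zone Q| = 77, |zone P∩zone Q| = 46.0909.
|zone P △ zone Q| = |zone P| + |zone Q| − 2·|zone P∩zone Q| = 72 + 77 − 92.1818 = 56.82.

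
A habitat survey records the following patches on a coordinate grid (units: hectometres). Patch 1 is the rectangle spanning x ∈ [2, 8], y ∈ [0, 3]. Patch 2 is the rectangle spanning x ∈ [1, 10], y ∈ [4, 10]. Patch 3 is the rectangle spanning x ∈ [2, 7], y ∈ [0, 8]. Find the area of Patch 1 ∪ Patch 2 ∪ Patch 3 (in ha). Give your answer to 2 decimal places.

By inclusion–exclusion:
Individual areas: |Patch 1| = 18, |Patch 2| = 54, |Patch 3| = 40.
|Patch 1∩Patch 2| = 0 (no overlap).
|Patch 1∩Patch 3|: x∈[2,7], y∈[0,3] → 5·3 = 15.
|Patch 2∩Patch 3|: x∈[2,7], y∈[4,8] → 5·4 = 20.
|Patch 1∩Patch 2∩Patch 3| = 0.
|Patch 1 ∪ Patch 2 ∪ Patch 3| = 112 − 35 + 0 = 77.00.

77.00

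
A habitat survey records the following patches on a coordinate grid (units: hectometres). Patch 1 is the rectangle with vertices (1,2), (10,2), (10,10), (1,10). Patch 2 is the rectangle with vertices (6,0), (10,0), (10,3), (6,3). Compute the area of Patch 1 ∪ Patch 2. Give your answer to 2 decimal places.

80.00

By inclusion–exclusion:
Individual areas: |Patch 1| = 72, |Patch 2| = 12.
|Patch 1∩Patch 2|: x∈[6,10], y∈[2,3] → 4·1 = 4.
|Patch 1 ∪ Patch 2| = 84 − 4 = 80.00.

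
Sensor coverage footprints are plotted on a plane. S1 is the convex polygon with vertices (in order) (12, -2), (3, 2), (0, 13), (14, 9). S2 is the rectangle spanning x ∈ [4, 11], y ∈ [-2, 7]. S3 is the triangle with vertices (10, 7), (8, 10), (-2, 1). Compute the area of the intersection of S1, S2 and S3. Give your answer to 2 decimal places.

8.80

The intersection is the polygon with vertices (4,6.4), (4.667,7), (10,7), (4,4).
By the shoelace formula its area is 8.80.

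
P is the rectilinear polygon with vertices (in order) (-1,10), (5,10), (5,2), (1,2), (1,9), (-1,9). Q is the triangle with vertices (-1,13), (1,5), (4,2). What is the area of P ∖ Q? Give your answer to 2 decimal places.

|P| = 34, |P∩Q| = 6.1159.
|P ∖ Q| = |P| − |P∩Q| = 34 − 6.1159 = 27.88.

27.88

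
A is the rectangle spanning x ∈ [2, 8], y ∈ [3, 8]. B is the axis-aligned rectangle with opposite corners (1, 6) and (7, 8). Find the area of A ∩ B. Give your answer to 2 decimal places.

|A∩B|: x∈[2,7], y∈[6,8] → 5·2 = 10.

10.00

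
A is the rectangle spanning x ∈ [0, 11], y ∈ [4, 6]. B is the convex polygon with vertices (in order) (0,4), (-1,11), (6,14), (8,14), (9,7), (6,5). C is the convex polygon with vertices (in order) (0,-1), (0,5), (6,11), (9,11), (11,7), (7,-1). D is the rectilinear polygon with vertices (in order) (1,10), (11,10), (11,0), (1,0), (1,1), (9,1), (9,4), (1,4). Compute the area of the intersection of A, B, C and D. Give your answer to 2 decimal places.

7.83

The intersection is the polygon with vertices (6,5), (1,4.167), (1,6), (7.5,6).
By the shoelace formula its area is 7.83.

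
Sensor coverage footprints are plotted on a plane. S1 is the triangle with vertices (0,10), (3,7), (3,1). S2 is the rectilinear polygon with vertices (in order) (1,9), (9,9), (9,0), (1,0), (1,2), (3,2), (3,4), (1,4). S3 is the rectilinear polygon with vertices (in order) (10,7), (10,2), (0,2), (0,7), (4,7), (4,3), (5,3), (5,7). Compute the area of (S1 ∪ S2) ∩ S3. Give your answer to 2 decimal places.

33.33

|S1 ∪ S2| = 70.3333.
|(S1 ∪ S2) ∩ S3| = 33.33.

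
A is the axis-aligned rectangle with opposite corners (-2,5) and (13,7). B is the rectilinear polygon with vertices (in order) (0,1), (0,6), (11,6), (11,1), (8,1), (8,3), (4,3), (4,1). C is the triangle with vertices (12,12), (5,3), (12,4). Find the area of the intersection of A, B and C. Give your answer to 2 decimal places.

4.06

The intersection is the polygon with vertices (11,6), (11,5), (6.556,5), (7.333,6).
By the shoelace formula its area is 4.06.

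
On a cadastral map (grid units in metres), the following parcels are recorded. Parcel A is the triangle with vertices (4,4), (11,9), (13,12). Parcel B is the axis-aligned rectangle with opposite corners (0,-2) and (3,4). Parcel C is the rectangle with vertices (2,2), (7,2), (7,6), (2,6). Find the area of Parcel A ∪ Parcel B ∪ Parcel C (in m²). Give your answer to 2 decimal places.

40.95

By inclusion–exclusion:
Individual areas: |Parcel A| = 5.5, |Parcel B| = 18, |Parcel C| = 20.
|Parcel A∩Parcel B| = 0.
|Parcel A∩Parcel C| = 0.55.
|Parcel B∩Parcel C|: x∈[2,3], y∈[2,4] → 1·2 = 2.
|Parcel A∩Parcel B∩Parcel C| = 0.
|Parcel A ∪ Parcel B ∪ Parcel C| = 43.5 − 2.55 + 0 = 40.95.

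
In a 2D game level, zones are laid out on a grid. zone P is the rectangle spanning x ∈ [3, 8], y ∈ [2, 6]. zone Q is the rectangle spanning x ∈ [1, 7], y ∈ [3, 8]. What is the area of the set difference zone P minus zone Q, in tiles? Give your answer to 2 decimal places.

8.00

|zone P∩zone Q|: x∈[3,7], y∈[3,6] → 4·3 = 12.
|zone P| = 20.
|zone P ∖ zone Q| = |zone P| − |zone P∩zone Q| = 20 − 12 = 8.00.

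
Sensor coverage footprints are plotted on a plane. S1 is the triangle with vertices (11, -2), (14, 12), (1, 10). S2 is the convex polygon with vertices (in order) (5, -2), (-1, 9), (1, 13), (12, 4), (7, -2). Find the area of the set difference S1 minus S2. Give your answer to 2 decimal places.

|S1| = 88, |S1∩S2| = 40.6705.
|S1 ∖ S2| = |S1| − |S1∩S2| = 88 − 40.6705 = 47.33.

47.33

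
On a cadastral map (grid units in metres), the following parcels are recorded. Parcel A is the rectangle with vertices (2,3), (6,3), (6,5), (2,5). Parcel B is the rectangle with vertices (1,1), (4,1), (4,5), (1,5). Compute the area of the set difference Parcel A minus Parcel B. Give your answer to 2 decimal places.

|Parcel A∩Parcel B|: x∈[2,4], y∈[3,5] → 2·2 = 4.
|Parcel A| = 8.
|Parcel A ∖ Parcel B| = |Parcel A| − |Parcel A∩Parcel B| = 8 − 4 = 4.00.

4.00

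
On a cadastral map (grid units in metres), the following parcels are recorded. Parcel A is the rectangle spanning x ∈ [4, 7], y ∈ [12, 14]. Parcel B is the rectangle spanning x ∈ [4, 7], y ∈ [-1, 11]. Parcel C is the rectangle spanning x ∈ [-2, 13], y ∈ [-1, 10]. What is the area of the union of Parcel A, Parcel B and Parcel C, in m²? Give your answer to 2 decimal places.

By inclusion–exclusion:
Individual areas: |Parcel A| = 6, |Parcel B| = 36, |Parcel C| = 165.
|Parcel A∩Parcel B| = 0 (no overlap).
|Parcel A∩Parcel C| = 0 (no overlap).
|Parcel B∩Parcel C|: x∈[4,7], y∈[-1,10] → 3·11 = 33.
|Parcel A∩Parcel B∩Parcel C| = 0.
|Parcel A ∪ Parcel B ∪ Parcel C| = 207 − 33 + 0 = 174.00.

174.00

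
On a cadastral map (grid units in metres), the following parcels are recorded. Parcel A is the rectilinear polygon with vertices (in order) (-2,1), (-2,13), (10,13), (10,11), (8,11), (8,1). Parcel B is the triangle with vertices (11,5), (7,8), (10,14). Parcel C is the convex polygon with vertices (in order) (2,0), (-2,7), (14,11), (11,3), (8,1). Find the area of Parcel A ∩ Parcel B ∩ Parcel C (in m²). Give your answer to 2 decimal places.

The intersection is the polygon with vertices (7,8), (7.714,9.429), (8,9.5), (8,7.25).
By the shoelace formula its area is 1.30.

1.30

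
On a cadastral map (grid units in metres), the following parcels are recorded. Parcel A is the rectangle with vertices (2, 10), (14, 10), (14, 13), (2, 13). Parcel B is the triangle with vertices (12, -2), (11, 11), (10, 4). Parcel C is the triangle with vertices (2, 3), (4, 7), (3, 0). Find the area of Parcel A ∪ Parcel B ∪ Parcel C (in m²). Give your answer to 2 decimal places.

By inclusion–exclusion:
Individual areas: |Parcel A| = 36, |Parcel B| = 10, |Parcel C| = 5.
|Parcel A∩Parcel B| = 0.1099.
|Parcel A∩Parcel C| = 0.
|Parcel B∩Parcel C| = 0.
|Parcel A∩Parcel B∩Parcel C| = 0.
|Parcel A ∪ Parcel B ∪ Parcel C| = 51 − 0.1099 + 0 = 50.89.

50.89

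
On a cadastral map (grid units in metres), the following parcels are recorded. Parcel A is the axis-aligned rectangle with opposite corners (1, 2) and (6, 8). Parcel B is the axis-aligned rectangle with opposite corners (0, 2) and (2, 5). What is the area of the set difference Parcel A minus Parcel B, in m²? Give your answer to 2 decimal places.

|Parcel A∩Parcel B|: x∈[1,2], y∈[2,5] → 1·3 = 3.
|Parcel A| = 30.
|Parcel A ∖ Parcel B| = |Parcel A| − |Parcel A∩Parcel B| = 30 − 3 = 27.00.

27.00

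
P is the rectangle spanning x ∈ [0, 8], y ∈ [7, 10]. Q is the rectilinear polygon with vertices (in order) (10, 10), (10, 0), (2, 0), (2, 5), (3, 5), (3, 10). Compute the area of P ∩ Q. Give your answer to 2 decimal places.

The intersection is the polygon with vertices (8,7), (3,7), (3,10), (8,10).
By the shoelace formula its area is 15.00.

15.00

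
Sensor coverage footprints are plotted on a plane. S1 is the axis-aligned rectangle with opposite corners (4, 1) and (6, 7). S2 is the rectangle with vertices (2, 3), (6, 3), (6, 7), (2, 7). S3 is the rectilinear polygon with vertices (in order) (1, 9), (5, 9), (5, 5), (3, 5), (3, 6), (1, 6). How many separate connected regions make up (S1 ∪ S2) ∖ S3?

(S1 ∪ S2) ∖ S3 is a single connected region.

1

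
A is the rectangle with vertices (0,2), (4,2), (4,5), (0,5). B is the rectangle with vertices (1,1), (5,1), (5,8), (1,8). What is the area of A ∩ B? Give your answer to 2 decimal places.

|A∩B|: x∈[1,4], y∈[2,5] → 3·3 = 9.

9.00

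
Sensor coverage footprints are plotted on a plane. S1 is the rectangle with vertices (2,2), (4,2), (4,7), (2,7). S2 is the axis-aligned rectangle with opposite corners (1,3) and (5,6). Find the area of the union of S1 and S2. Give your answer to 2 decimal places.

16.00

By inclusion–exclusion:
Individual areas: |S1| = 10, |S2| = 12.
|S1∩S2|: x∈[2,4], y∈[3,6] → 2·3 = 6.
|S1 ∪ S2| = 22 − 6 = 16.00.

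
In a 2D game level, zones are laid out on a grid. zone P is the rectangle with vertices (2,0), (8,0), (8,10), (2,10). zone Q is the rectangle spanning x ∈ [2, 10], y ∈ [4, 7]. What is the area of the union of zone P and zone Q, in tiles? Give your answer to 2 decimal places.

66.00

By inclusion–exclusion:
Individual areas: |zone P| = 60, |zone Q| = 24.
|zone P∩zone Q|: x∈[2,8], y∈[4,7] → 6·3 = 18.
|zone P ∪ zone Q| = 84 − 18 = 66.00.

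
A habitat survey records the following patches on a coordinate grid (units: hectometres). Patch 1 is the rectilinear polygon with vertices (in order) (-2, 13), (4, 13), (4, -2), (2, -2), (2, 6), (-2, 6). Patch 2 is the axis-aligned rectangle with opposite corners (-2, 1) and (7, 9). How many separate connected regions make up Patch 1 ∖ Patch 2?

Patch 1 ∖ Patch 2 splits into 2 disjoint pieces (area 24, area 6).

2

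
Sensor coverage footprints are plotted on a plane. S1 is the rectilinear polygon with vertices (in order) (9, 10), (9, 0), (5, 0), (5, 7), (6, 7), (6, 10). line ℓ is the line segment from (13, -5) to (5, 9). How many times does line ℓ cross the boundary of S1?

The segment meets the boundary at (6,7.25), (9,2).

2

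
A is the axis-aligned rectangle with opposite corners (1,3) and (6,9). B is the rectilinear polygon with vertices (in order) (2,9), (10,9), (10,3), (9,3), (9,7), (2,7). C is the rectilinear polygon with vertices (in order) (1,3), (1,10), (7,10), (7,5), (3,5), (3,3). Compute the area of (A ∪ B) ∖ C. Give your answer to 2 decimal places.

|A ∪ B| = 42.
|(A ∪ B) ∩ C| = 26.
|(A ∪ B) ∖ C| = 42 − 26 = 16.00.

16.00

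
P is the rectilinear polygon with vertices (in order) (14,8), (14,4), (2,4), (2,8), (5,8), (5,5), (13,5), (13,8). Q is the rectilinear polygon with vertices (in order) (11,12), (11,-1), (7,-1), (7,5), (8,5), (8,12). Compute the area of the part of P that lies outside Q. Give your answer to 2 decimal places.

20.00

|P| = 24, |P∩Q| = 4.
|P ∖ Q| = |P| − |P∩Q| = 24 − 4 = 20.00.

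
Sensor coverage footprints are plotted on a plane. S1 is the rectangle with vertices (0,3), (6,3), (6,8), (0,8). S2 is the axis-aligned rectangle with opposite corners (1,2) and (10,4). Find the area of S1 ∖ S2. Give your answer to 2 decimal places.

25.00

|S1∩S2|: x∈[1,6], y∈[3,4] → 5·1 = 5.
|S1| = 30.
|S1 ∖ S2| = |S1| − |S1∩S2| = 30 − 5 = 25.00.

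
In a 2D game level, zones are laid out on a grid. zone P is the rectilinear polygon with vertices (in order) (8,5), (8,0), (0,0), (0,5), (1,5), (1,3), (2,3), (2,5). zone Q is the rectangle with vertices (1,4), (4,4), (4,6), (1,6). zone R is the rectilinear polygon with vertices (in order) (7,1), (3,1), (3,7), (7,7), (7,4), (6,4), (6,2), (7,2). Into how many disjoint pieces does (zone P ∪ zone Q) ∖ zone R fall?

1

(zone P ∪ zone Q) ∖ zone R is a single connected region.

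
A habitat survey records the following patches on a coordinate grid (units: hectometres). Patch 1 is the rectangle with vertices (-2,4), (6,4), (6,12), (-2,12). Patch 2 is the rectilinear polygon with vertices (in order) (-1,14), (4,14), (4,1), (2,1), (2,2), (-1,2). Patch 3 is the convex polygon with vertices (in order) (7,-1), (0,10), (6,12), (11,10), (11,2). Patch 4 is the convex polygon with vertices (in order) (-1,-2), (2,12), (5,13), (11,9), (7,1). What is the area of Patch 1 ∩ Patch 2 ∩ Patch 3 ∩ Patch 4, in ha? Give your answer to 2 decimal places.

13.32

The intersection is the polygon with vertices (3.818,4), (1.176,8.153), (1.692,10.564), (4,11.333), (4,4).
By the shoelace formula its area is 13.32.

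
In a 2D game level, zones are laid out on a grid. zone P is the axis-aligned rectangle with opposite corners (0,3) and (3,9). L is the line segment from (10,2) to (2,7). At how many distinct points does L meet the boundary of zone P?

1

The segment meets the boundary at (3,6.375).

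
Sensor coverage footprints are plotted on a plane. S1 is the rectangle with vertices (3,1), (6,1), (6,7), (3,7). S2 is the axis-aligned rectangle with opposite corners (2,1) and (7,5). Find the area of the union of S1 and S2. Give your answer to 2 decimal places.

26.00

By inclusion–exclusion:
Individual areas: |S1| = 18, |S2| = 20.
|S1∩S2|: x∈[3,6], y∈[1,5] → 3·4 = 12.
|S1 ∪ S2| = 38 − 12 = 26.00.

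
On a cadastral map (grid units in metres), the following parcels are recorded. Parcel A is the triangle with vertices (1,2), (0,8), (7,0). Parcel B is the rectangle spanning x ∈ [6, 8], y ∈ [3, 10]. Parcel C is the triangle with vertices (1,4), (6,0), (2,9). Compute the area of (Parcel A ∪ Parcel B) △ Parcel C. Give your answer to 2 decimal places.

28.19

|Parcel A ∪ Parcel B| = 31.
|(Parcel A ∪ Parcel B) ∩ Parcel C| = 8.6556.
|(Parcel A ∪ Parcel B) △ Parcel C| = 31 + 14.5 − 17.3112 = 28.19.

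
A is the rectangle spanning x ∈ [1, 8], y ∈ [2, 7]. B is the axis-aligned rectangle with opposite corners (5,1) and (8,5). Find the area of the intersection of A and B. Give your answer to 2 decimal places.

9.00

|A∩B|: x∈[5,8], y∈[2,5] → 3·3 = 9.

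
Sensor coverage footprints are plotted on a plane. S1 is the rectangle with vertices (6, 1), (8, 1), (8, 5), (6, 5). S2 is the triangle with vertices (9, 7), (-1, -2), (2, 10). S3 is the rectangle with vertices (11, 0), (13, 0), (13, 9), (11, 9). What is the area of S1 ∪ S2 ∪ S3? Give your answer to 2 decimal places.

By inclusion–exclusion:
Individual areas: |S1| = 8, |S2| = 46.5, |S3| = 18.
|S1∩S2| = 0.2722.
|S1∩S3| = 0 (no overlap).
|S2∩S3| = 0.
|S1∩S2∩S3| = 0.
|S1 ∪ S2 ∪ S3| = 72.5 − 0.2722 + 0 = 72.23.

72.23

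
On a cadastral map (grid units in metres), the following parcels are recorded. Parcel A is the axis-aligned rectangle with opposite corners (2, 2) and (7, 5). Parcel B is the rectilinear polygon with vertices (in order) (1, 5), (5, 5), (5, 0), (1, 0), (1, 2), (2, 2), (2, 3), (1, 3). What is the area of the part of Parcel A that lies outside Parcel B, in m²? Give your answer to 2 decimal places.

6.00

|Parcel A| = 15, |Parcel A∩Parcel B| = 9.
|Parcel A ∖ Parcel B| = |Parcel A| − |Parcel A∩Parcel B| = 15 − 9 = 6.00.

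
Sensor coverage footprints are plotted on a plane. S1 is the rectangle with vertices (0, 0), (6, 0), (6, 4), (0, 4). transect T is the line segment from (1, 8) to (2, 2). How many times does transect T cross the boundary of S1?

The segment meets the boundary at (1.667,4).

1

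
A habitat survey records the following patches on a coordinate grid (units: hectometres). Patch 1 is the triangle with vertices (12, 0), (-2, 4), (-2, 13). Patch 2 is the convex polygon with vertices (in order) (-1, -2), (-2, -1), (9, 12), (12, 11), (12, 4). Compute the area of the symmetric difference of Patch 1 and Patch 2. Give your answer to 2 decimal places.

106.24

|Patch 1| = 63, |Patch 2| = 83.5, |Patch 1∩Patch 2| = 20.1298.
|Patch 1 △ Patch 2| = |Patch 1| + |Patch 2| − 2·|Patch 1∩Patch 2| = 63 + 83.5 − 40.2597 = 106.24.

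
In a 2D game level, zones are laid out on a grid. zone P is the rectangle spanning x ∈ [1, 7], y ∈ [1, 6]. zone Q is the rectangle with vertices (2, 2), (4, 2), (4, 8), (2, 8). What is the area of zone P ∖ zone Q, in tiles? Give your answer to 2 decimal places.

|zone P∩zone Q|: x∈[2,4], y∈[2,6] → 2·4 = 8.
|zone P| = 30.
|zone P ∖ zone Q| = |zone P| − |zone P∩zone Q| = 30 − 8 = 22.00.

22.00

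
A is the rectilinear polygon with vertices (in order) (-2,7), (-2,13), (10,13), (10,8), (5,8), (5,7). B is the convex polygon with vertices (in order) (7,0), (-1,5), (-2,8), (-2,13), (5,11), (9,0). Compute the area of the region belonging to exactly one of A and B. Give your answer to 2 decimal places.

73.56

|A| = 67, |B| = 79.5, |A∩B| = 36.4697.
|A △ B| = |A| + |B| − 2·|A∩B| = 67 + 79.5 − 72.9394 = 73.56.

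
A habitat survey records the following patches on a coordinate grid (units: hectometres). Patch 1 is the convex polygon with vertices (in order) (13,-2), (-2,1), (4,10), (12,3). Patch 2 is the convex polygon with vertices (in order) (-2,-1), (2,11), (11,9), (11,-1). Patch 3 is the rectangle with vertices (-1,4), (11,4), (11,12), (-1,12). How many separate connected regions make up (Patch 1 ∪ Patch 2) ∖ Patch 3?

(Patch 1 ∪ Patch 2) ∖ Patch 3 is a single connected region.

1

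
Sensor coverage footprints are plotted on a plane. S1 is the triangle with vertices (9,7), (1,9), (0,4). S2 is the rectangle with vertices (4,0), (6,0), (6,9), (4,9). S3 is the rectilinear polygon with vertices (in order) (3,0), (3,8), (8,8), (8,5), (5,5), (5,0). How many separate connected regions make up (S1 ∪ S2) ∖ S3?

3

(S1 ∪ S2) ∖ S3 splits into 3 disjoint pieces (area 0.2917, area 5, area 12.875).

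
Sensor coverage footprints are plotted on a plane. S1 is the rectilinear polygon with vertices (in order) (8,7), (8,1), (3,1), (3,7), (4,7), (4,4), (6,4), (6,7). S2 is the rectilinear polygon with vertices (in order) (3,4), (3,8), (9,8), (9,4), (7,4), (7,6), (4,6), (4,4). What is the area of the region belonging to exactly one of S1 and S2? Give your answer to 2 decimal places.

|S1| = 24, |S2| = 18, |S1∩S2| = 7.
|S1 △ S2| = |S1| + |S2| − 2·|S1∩S2| = 24 + 18 − 14 = 28.00.

28.00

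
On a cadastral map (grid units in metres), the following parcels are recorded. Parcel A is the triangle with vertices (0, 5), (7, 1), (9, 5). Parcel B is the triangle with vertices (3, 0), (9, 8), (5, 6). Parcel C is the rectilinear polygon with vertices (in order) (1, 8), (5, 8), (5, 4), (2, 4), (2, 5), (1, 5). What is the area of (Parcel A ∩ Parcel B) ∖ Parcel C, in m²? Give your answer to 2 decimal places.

|Parcel A ∩ Parcel B| = 3.8858.
|(Parcel A ∩ Parcel B) ∩ Parcel C| = 0.5.
|(Parcel A ∩ Parcel B) ∖ Parcel C| = 3.8858 − 0.5 = 3.39.

3.39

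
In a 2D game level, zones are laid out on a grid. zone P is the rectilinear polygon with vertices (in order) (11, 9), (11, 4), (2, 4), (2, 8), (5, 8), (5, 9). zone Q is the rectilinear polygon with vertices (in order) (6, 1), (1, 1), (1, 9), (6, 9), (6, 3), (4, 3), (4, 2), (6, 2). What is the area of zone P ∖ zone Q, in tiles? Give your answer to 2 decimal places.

25.00

|zone P| = 42, |zone P∩zone Q| = 17.
|zone P ∖ zone Q| = |zone P| − |zone P∩zone Q| = 42 − 17 = 25.00.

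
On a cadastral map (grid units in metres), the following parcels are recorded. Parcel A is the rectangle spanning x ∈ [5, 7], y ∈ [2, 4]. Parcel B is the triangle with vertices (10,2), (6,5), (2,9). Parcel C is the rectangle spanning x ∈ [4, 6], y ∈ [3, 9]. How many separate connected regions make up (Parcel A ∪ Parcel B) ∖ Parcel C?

(Parcel A ∪ Parcel B) ∖ Parcel C splits into 3 disjoint pieces (area 3, area 0.25, area 1).

3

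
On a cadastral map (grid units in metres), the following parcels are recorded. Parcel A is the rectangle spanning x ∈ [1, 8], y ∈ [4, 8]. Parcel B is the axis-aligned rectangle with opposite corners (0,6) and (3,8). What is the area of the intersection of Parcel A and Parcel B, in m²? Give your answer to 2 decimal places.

4.00

|Parcel A∩Parcel B|: x∈[1,3], y∈[6,8] → 2·2 = 4.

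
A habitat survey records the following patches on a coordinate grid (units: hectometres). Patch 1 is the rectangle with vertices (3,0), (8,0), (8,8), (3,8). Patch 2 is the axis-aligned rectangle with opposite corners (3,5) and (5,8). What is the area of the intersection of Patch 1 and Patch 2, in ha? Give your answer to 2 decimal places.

6.00

|Patch 1∩Patch 2|: x∈[3,5], y∈[5,8] → 2·3 = 6.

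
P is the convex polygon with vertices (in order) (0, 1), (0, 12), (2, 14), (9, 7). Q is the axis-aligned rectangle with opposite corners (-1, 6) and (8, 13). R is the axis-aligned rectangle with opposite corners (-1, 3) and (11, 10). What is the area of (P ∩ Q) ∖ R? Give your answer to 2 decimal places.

13.00

|P ∩ Q| = 42.9167.
|(P ∩ Q) ∩ R| = 29.9167.
|(P ∩ Q) ∖ R| = 42.9167 − 29.9167 = 13.00.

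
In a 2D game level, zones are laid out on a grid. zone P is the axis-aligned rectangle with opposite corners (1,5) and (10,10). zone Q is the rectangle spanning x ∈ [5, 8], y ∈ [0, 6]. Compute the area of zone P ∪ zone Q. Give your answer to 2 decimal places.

By inclusion–exclusion:
Individual areas: |zone P| = 45, |zone Q| = 18.
|zone P∩zone Q|: x∈[5,8], y∈[5,6] → 3·1 = 3.
|zone P ∪ zone Q| = 63 − 3 = 60.00.

60.00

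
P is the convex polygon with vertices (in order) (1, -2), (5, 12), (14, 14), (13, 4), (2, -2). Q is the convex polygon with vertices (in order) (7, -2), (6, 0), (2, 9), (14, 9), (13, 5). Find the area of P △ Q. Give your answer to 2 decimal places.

|P| = 119, |Q| = 75, |P∩Q| = 63.5751.
|P △ Q| = |P| + |Q| − 2·|P∩Q| = 119 + 75 − 127.1502 = 66.85.

66.85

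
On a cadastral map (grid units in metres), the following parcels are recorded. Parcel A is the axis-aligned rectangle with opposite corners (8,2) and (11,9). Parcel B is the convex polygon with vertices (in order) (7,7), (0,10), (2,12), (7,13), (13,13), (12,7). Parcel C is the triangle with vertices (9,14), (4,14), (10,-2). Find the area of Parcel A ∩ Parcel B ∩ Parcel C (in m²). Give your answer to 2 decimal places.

2.75

The intersection is the polygon with vertices (9.312,9), (9.438,7), (8,7), (8,9).
By the shoelace formula its area is 2.75.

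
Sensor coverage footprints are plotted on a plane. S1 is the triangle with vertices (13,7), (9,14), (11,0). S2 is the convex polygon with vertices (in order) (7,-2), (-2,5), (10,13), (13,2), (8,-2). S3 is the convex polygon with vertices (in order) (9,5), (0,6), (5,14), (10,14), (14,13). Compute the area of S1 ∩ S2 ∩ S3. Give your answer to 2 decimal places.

5.96

The intersection is the polygon with vertices (11.215,8.544), (10.046,6.674), (9.217,12.478), (9.69,12.793), (10.391,11.565).
By the shoelace formula its area is 5.96.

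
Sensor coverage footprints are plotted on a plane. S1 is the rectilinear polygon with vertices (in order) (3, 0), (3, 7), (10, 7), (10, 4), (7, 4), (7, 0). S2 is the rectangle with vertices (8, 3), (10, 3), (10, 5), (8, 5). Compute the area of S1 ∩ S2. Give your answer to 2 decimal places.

2.00

The intersection is the polygon with vertices (10,4), (8,4), (8,5), (10,5).
By the shoelace formula its area is 2.00.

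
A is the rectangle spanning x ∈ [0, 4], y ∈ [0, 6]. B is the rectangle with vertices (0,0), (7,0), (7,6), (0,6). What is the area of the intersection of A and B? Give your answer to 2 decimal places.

24.00

|A∩B|: x∈[0,4], y∈[0,6] → 4·6 = 24.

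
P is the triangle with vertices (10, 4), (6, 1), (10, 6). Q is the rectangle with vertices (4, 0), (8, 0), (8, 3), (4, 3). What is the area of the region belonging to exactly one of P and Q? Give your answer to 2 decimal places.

14.20

|P| = 4, |Q| = 12, |P∩Q| = 0.9.
|P △ Q| = |P| + |Q| − 2·|P∩Q| = 4 + 12 − 1.8 = 14.20.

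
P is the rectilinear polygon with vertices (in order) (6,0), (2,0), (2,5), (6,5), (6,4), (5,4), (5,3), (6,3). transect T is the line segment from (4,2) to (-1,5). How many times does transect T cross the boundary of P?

1

The segment meets the boundary at (2,3.2).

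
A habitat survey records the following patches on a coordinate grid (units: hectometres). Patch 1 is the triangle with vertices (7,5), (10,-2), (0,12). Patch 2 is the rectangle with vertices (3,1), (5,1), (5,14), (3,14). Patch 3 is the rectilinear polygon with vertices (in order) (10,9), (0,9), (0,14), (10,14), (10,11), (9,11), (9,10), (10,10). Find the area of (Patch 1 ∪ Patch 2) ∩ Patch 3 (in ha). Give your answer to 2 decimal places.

11.29

|Patch 1 ∪ Patch 2| = 36.8.
|(Patch 1 ∪ Patch 2) ∩ Patch 3| = 11.29.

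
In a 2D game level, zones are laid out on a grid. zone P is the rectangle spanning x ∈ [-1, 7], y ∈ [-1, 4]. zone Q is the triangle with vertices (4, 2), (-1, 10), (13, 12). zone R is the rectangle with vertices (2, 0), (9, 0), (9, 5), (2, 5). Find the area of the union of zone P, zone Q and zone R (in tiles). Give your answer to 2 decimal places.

By inclusion–exclusion:
Individual areas: |zone P| = 40, |zone Q| = 61, |zone R| = 35.
|zone P∩zone Q| = 3.05.
|zone P∩zone R|: x∈[2,7], y∈[0,4] → 5·4 = 20.
|zone Q∩zone R| = 6.8625.
|zone P∩zone Q∩zone R| = 3.05.
|zone P ∪ zone Q ∪ zone R| = 136 − 29.9125 + 3.05 = 109.14.

109.14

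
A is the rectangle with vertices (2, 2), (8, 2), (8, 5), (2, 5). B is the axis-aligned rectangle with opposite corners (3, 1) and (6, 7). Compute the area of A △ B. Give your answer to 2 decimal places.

|A∩B|: x∈[3,6], y∈[2,5] → 3·3 = 9.
|A △ B| = |A| + |B| − 2·|A∩B| = 18 + 18 − 18 = 18.00.

18.00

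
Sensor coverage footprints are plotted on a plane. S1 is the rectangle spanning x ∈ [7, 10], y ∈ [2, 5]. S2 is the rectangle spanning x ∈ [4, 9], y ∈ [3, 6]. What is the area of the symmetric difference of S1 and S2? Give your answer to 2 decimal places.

|S1∩S2|: x∈[7,9], y∈[3,5] → 2·2 = 4.
|S1 △ S2| = |S1| + |S2| − 2·|S1∩S2| = 9 + 15 − 8 = 16.00.

16.00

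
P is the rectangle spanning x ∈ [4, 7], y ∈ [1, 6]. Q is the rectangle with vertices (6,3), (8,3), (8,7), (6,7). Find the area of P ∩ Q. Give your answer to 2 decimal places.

3.00

|P∩Q|: x∈[6,7], y∈[3,6] → 1·3 = 3.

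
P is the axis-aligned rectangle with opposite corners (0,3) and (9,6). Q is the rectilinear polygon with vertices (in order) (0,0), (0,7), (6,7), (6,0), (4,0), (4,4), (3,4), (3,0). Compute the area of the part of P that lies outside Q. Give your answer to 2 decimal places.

|P| = 27, |P∩Q| = 17.
|P ∖ Q| = |P| − |P∩Q| = 27 − 17 = 10.00.

10.00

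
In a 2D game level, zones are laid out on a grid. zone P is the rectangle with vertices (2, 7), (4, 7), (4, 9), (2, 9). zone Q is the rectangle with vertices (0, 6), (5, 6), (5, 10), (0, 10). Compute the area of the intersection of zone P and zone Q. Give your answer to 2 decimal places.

|zone P∩zone Q|: x∈[2,4], y∈[7,9] → 2·2 = 4.

4.00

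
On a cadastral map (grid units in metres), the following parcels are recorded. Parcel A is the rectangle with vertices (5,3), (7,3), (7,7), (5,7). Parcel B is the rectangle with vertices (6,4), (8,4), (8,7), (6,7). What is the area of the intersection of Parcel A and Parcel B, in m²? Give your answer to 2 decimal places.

3.00

|Parcel A∩Parcel B|: x∈[6,7], y∈[4,7] → 1·3 = 3.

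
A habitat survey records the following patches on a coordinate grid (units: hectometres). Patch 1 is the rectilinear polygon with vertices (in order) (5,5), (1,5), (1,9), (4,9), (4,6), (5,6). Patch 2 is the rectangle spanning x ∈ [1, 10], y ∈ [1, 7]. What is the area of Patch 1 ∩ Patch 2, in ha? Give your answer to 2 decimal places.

7.00

The intersection is the polygon with vertices (1,5), (1,7), (4,7), (4,6), (5,6), (5,5).
By the shoelace formula its area is 7.00.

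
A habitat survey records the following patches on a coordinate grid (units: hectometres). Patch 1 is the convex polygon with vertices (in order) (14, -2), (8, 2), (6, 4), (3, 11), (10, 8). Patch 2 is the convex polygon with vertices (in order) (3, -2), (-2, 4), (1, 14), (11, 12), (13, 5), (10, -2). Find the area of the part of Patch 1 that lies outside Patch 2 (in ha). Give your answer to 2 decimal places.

5.51

|Patch 1| = 50, |Patch 1∩Patch 2| = 44.493.
|Patch 1 ∖ Patch 2| = |Patch 1| − |Patch 1∩Patch 2| = 50 − 44.493 = 5.51.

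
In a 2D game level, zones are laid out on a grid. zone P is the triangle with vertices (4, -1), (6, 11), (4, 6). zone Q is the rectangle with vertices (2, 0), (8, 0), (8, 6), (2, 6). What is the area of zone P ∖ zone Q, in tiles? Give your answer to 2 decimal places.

|zone P| = 7, |zone P∩zone Q| = 4.
|zone P ∖ zone Q| = |zone P| − |zone P∩zone Q| = 7 − 4 = 3.00.

3.00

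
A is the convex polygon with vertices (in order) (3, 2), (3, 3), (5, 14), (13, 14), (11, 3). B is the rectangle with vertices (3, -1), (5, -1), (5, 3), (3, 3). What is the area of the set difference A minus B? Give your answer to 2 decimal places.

90.25

|A| = 92, |A∩B| = 1.75.
|A ∖ B| = |A| − |A∩B| = 92 − 1.75 = 90.25.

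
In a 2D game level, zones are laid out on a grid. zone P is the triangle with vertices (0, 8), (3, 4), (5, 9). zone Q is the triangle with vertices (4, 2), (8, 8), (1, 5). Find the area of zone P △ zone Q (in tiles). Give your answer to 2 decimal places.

22.88

|zone P| = 11.5, |zone Q| = 15, |zone P∩zone Q| = 1.8113.
|zone P △ zone Q| = |zone P| + |zone Q| − 2·|zone P∩zone Q| = 11.5 + 15 − 3.6226 = 22.88.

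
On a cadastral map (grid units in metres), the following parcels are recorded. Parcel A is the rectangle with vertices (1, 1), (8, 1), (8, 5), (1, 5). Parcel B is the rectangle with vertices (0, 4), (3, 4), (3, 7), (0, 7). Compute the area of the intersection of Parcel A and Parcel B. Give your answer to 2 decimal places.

2.00

|Parcel A∩Parcel B|: x∈[1,3], y∈[4,5] → 2·1 = 2.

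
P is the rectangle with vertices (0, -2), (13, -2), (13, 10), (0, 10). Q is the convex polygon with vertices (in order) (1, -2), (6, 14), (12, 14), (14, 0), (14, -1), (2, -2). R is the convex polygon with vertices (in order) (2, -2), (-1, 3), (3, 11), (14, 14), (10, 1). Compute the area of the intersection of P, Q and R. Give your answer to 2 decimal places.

85.37

The intersection is the polygon with vertices (4.75,10), (12.571,10), (12.634,9.561), (10,1), (2,-2), (1.343,-0.904).
By the shoelace formula its area is 85.37.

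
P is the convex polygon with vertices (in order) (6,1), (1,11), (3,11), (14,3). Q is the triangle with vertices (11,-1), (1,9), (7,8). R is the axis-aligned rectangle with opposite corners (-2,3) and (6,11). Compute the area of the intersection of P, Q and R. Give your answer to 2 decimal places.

The intersection is the polygon with vertices (6,8.167), (6,4), (3,7), (2.091,8.818).
By the shoelace formula its area is 9.51.

9.51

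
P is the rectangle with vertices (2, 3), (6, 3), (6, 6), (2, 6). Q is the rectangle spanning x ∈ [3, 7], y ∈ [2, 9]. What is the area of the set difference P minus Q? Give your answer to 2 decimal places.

3.00

|P∩Q|: x∈[3,6], y∈[3,6] → 3·3 = 9.
|P| = 12.
|P ∖ Q| = |P| − |P∩Q| = 12 − 9 = 3.00.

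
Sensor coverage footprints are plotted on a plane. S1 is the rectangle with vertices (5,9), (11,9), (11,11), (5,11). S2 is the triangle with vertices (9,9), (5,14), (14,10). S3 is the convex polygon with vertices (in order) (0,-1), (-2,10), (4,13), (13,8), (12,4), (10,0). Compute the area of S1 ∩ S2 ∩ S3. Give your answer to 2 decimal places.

2.04

The intersection is the polygon with vertices (9,9), (7.4,11), (7.6,11), (10.618,9.323).
By the shoelace formula its area is 2.04.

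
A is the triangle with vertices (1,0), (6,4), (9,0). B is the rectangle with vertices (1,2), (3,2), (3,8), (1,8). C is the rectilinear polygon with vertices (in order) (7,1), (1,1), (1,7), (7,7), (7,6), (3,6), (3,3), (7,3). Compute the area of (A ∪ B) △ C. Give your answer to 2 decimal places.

18.08

|A ∪ B| = 28.
|(A ∪ B) ∩ C| = 16.9583.
|(A ∪ B) △ C| = 28 + 24 − 33.9167 = 18.08.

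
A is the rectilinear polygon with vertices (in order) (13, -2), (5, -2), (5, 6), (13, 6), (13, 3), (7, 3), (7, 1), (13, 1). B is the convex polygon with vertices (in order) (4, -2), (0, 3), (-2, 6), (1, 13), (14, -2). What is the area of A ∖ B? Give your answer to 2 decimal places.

15.38

|A| = 52, |A∩B| = 36.6231.
|A ∖ B| = |A| − |A∩B| = 52 − 36.6231 = 15.38.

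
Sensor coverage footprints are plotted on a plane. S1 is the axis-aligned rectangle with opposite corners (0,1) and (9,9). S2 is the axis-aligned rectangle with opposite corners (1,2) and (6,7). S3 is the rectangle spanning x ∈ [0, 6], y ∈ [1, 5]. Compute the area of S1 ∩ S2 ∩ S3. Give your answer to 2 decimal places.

15.00

The intersection is the polygon with vertices (1,5), (6,5), (6,2), (1,2).
By the shoelace formula its area is 15.00.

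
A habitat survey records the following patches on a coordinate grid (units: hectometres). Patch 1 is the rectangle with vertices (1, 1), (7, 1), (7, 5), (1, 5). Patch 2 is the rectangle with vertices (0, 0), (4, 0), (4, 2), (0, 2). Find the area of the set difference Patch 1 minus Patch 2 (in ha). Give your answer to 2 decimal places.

|Patch 1∩Patch 2|: x∈[1,4], y∈[1,2] → 3·1 = 3.
|Patch 1| = 24.
|Patch 1 ∖ Patch 2| = |Patch 1| − |Patch 1∩Patch 2| = 24 − 3 = 21.00.

21.00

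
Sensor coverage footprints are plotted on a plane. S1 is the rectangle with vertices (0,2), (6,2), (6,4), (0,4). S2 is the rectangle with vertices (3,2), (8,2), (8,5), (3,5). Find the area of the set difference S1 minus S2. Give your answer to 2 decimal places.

6.00

|S1∩S2|: x∈[3,6], y∈[2,4] → 3·2 = 6.
|S1| = 12.
|S1 ∖ S2| = |S1| − |S1∩S2| = 12 − 6 = 6.00.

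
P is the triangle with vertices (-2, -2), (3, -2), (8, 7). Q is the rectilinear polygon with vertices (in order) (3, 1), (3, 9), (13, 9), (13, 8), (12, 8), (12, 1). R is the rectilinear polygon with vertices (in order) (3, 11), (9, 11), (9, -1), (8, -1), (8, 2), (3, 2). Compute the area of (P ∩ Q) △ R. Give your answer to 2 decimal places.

52.14

|P ∩ Q| = 8.75.
|(P ∩ Q) ∩ R| = 6.8056.
|(P ∩ Q) △ R| = 8.75 + 57 − 13.6111 = 52.14.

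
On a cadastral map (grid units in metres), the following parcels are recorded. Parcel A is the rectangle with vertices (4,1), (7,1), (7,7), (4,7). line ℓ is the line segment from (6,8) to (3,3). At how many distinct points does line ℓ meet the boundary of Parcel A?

2

The segment meets the boundary at (4,4.667), (5.4,7).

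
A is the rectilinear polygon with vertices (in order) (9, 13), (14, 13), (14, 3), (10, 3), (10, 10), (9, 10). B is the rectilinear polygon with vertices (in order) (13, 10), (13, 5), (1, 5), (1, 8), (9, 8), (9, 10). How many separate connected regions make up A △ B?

1

A △ B is a single connected region.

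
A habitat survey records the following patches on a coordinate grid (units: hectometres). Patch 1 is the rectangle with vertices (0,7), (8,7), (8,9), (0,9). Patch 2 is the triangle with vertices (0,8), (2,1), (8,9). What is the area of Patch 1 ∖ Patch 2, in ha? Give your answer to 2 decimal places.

|Patch 1| = 16, |Patch 1∩Patch 2| = 10.3571.
|Patch 1 ∖ Patch 2| = |Patch 1| − |Patch 1∩Patch 2| = 16 − 10.3571 = 5.64.

5.64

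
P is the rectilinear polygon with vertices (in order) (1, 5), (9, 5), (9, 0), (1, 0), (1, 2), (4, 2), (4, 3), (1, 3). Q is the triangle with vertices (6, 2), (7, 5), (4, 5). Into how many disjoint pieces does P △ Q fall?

P △ Q is a single connected region.

1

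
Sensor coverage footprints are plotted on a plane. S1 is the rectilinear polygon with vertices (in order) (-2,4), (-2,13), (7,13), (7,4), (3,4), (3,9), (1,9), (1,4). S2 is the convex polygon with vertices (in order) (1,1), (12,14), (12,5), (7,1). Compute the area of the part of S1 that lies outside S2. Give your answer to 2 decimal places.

|S1| = 71, |S1∩S2| = 7.0804.
|S1 ∖ S2| = |S1| − |S1∩S2| = 71 − 7.0804 = 63.92.

63.92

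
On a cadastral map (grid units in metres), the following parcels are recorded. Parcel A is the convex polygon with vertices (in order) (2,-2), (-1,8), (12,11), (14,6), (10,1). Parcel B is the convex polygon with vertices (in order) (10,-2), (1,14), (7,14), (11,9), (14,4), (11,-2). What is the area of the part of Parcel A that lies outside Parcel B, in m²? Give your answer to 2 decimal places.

|Parcel A| = 121.5, |Parcel A∩Parcel B| = 52.8283.
|Parcel A ∖ Parcel B| = |Parcel A| − |Parcel A∩Parcel B| = 121.5 − 52.8283 = 68.67.

68.67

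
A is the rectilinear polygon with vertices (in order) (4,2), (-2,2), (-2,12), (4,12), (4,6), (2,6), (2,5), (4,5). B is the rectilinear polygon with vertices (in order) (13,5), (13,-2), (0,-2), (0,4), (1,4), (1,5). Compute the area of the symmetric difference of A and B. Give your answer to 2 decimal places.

|A| = 58, |B| = 90, |A∩B| = 11.
|A △ B| = |A| + |B| − 2·|A∩B| = 58 + 90 − 22 = 126.00.

126.00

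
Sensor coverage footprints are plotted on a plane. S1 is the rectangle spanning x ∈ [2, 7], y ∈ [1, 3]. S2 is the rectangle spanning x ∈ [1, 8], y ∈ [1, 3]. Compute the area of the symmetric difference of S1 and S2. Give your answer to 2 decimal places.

4.00

|S1∩S2|: x∈[2,7], y∈[1,3] → 5·2 = 10.
|S1 △ S2| = |S1| + |S2| − 2·|S1∩S2| = 10 + 14 − 20 = 4.00.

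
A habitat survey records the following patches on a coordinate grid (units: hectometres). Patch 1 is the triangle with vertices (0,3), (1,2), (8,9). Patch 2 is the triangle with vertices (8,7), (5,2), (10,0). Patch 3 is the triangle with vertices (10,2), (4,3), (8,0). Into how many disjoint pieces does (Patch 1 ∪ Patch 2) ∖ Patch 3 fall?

(Patch 1 ∪ Patch 2) ∖ Patch 3 splits into 4 disjoint pieces (area 7, area 0.9841, area 0.0764, area 9.2061).

4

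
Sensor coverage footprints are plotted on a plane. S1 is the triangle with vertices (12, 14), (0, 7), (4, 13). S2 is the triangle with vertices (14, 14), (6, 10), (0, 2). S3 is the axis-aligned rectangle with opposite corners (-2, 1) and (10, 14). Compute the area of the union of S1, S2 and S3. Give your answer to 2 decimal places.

By inclusion–exclusion:
Individual areas: |S1| = 22, |S2| = 20, |S3| = 156.
|S1∩S2| = 0.
|S1∩S3| = 21.0833.
|S2∩S3| = 17.1429.
|S1∩S2∩S3| = 0.
|S1 ∪ S2 ∪ S3| = 198 − 38.2262 + 0 = 159.77.

159.77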